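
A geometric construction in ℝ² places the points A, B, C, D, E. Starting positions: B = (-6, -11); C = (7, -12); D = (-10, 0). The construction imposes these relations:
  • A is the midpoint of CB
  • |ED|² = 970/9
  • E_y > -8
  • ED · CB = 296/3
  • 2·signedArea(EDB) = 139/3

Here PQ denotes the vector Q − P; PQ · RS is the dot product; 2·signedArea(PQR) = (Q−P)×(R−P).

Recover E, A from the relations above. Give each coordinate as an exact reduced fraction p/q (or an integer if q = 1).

1. E_x = -3  [ED · CB = 296/3 ∩ 2·signedArea(EDB) = 139/3]
2. E_y = -23/3  [ED · CB = 296/3 ∩ 2·signedArea(EDB) = 139/3]
   → E = (-3, -23/3)
3. A_x = 1/2  [A is the midpoint of CB]
4. A_y = -23/2  [A is the midpoint of CB]
   → A = (1/2, -23/2)

A = (1/2, -23/2)
E = (-3, -23/3)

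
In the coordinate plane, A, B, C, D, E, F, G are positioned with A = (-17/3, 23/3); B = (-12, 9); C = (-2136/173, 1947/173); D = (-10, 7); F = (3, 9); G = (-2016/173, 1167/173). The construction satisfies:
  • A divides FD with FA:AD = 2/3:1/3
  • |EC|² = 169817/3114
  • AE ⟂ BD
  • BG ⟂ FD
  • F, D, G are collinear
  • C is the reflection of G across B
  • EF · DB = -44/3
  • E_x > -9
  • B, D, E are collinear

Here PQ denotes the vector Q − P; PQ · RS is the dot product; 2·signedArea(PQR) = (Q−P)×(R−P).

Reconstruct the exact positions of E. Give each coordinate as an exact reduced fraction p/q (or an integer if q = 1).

E = (-49/6, 31/6)

1. E_x = -49/6  [B, D, E are collinear ∩ AE ⟂ BD]
2. E_y = 31/6  [B, D, E are collinear ∩ AE ⟂ BD]
   → E = (-49/6, 31/6)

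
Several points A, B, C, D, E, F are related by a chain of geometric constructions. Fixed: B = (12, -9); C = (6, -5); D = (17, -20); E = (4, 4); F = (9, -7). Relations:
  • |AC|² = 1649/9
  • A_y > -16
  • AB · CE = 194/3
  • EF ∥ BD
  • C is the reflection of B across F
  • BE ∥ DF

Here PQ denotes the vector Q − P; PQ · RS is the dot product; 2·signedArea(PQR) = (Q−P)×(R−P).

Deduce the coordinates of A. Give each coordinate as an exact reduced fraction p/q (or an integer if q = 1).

1. A_x = 43/3  [line 2·x + -9·y + -509/3 = 0 ∩ |AC|² = 1649/9]
2. A_y = -47/3  [line 2·x + -9·y + -509/3 = 0 ∩ |AC|² = 1649/9]
   → A = (43/3, -47/3)

A = (43/3, -47/3)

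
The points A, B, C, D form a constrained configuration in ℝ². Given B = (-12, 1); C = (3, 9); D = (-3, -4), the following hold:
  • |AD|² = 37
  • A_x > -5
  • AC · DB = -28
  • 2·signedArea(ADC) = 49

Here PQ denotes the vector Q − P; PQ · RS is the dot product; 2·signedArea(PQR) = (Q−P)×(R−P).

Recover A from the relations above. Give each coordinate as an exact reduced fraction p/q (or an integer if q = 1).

A = (-4, 2)

1. A_x = -4  [2·signedArea(ADC) = 49 ∩ AC · DB = -28]
2. A_y = 2  [2·signedArea(ADC) = 49 ∩ AC · DB = -28]
   → A = (-4, 2)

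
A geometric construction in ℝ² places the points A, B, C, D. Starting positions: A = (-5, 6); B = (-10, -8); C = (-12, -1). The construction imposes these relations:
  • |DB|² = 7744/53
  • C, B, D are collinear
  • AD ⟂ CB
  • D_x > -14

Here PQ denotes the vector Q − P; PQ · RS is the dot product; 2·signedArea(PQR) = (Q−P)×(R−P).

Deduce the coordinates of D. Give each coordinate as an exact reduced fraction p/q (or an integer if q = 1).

1. D_x = -706/53  [C, B, D are collinear ∩ AD ⟂ CB]
2. D_y = 192/53  [C, B, D are collinear ∩ AD ⟂ CB]
   → D = (-706/53, 192/53)

D = (-706/53, 192/53)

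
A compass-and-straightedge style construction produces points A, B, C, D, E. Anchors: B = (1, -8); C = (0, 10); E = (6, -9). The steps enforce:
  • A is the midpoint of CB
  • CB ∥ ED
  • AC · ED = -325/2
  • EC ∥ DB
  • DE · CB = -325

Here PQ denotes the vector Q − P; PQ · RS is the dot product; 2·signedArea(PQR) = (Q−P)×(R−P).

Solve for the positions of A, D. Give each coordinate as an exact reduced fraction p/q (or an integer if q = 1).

A = (1/2, 1)
D = (7, -27)

1. A_x = 1/2  [A is the midpoint of CB]
2. A_y = 1  [A is the midpoint of CB]
   → A = (1/2, 1)
3. D_x = 7  [EC ∥ DB ∩ CB ∥ ED]
4. D_y = -27  [EC ∥ DB ∩ CB ∥ ED]
   → D = (7, -27)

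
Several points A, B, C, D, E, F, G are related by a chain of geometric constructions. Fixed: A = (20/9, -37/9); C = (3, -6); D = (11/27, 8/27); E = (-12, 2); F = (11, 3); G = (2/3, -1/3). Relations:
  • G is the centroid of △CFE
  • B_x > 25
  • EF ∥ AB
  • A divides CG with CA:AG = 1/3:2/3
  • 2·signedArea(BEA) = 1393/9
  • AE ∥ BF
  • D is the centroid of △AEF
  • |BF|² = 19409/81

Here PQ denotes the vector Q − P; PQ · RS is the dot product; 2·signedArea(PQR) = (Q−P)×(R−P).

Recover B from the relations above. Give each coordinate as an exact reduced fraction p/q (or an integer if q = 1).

1. B_x = 227/9  [AE ∥ BF ∩ EF ∥ AB]
2. B_y = -28/9  [AE ∥ BF ∩ EF ∥ AB]
   → B = (227/9, -28/9)

B = (227/9, -28/9)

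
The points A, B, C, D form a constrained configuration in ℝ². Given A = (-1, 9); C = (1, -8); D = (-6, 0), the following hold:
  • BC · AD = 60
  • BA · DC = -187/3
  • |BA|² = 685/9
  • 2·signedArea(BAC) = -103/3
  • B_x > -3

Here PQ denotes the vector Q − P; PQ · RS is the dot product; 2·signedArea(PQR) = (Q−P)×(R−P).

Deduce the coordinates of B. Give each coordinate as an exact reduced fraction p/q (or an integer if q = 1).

1. B_x = -2  [2·signedArea(BAC) = -103/3 ∩ BC · AD = 60]
2. B_y = 1/3  [2·signedArea(BAC) = -103/3 ∩ BC · AD = 60]
   → B = (-2, 1/3)

B = (-2, 1/3)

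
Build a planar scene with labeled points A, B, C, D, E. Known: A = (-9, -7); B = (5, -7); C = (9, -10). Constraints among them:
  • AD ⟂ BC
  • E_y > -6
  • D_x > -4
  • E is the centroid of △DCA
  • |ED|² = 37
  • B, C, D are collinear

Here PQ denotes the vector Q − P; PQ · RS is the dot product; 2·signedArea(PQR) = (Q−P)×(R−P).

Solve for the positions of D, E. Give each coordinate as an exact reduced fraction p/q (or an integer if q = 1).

1. D_x = -99/25  [B, C, D are collinear ∩ AD ⟂ BC]
2. D_y = -7/25  [B, C, D are collinear ∩ AD ⟂ BC]
   → D = (-99/25, -7/25)
3. E_x = -33/25  [E is the centroid of △DCA]
4. E_y = -144/25  [E is the centroid of △DCA]
   → E = (-33/25, -144/25)

D = (-99/25, -7/25)
E = (-33/25, -144/25)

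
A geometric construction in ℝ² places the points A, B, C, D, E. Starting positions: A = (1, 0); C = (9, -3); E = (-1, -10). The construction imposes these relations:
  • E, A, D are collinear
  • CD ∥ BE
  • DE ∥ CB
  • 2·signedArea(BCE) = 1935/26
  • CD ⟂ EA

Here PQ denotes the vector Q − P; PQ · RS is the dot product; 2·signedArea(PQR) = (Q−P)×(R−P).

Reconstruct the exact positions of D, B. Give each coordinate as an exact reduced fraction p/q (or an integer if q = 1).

B = (189/26, -303/26)
D = (19/26, -35/26)

1. D_x = 19/26  [E, A, D are collinear ∩ CD ⟂ EA]
2. D_y = -35/26  [E, A, D are collinear ∩ CD ⟂ EA]
   → D = (19/26, -35/26)
3. B_x = 189/26  [CD ∥ BE ∩ DE ∥ CB]
4. B_y = -303/26  [CD ∥ BE ∩ DE ∥ CB]
   → B = (189/26, -303/26)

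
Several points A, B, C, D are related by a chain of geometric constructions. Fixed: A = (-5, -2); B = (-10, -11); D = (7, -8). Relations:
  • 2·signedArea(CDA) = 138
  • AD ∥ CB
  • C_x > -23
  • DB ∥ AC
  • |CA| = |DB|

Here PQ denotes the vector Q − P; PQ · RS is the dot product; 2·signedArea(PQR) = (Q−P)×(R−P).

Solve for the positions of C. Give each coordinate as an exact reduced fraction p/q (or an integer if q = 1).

C = (-22, -5)

1. C_x = -22  [AD ∥ CB ∩ DB ∥ AC]
2. C_y = -5  [AD ∥ CB ∩ DB ∥ AC]
   → C = (-22, -5)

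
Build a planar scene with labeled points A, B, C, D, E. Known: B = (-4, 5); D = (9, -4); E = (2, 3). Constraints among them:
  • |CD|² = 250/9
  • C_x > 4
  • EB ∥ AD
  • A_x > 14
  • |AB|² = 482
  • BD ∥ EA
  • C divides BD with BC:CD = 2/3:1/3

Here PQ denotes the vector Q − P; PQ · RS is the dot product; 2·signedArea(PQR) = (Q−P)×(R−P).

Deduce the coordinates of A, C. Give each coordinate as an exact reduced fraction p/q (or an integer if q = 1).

A = (15, -6)
C = (14/3, -1)

1. A_x = 15  [EB ∥ AD ∩ BD ∥ EA]
2. A_y = -6  [EB ∥ AD ∩ BD ∥ EA]
   → A = (15, -6)
3. C_x = 14/3  [C divides BD with BC:CD = 2/3:1/3]
4. C_y = -1  [C divides BD with BC:CD = 2/3:1/3]
   → C = (14/3, -1)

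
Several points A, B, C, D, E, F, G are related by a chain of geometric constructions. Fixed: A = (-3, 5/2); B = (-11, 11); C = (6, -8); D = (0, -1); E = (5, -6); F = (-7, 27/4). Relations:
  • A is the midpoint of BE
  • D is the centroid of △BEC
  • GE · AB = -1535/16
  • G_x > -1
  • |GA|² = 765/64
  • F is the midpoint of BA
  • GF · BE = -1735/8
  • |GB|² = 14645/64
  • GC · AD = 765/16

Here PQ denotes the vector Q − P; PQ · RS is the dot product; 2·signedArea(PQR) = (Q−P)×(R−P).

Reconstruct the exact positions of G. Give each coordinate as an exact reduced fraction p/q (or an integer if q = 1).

1. G_x = -3/4  [GF · BE = -1735/8 ∩ GC · AD = 765/16]
2. G_y = -1/8  [GF · BE = -1735/8 ∩ GC · AD = 765/16]
   → G = (-3/4, -1/8)

G = (-3/4, -1/8)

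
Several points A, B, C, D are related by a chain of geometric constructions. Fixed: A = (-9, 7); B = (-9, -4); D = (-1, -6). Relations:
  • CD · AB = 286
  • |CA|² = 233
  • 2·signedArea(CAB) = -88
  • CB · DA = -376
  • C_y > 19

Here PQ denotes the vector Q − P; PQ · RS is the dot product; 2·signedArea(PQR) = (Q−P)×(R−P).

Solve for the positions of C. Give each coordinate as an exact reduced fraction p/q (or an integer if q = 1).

1. C_x = -17  [CD · AB = 286 ∩ 2·signedArea(CAB) = -88]
2. C_y = 20  [CD · AB = 286 ∩ 2·signedArea(CAB) = -88]
   → C = (-17, 20)

C = (-17, 20)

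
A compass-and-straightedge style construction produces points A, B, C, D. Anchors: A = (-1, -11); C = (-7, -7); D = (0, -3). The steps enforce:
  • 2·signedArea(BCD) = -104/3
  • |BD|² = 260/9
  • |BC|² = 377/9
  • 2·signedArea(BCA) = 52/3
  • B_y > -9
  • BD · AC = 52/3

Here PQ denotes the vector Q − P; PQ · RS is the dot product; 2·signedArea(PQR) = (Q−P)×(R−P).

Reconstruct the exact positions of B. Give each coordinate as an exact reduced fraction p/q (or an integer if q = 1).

B = (-2/3, -25/3)

1. B_x = -2/3  [2·signedArea(BCD) = -104/3 ∩ BD · AC = 52/3]
2. B_y = -25/3  [2·signedArea(BCD) = -104/3 ∩ BD · AC = 52/3]
   → B = (-2/3, -25/3)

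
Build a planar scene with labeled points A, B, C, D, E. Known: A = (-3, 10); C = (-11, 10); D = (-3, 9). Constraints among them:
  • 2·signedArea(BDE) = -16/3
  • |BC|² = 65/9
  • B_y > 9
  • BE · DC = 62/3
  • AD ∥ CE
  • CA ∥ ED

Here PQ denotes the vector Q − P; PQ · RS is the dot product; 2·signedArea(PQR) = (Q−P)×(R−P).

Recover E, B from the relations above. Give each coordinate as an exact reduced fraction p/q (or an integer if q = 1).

1. E_x = -11  [CA ∥ ED ∩ AD ∥ CE]
2. E_y = 9  [CA ∥ ED ∩ AD ∥ CE]
   → E = (-11, 9)
3. B_x = -25/3  [2·signedArea(BDE) = -16/3 ∩ BE · DC = 62/3]
4. B_y = 29/3  [2·signedArea(BDE) = -16/3 ∩ BE · DC = 62/3]
   → B = (-25/3, 29/3)

B = (-25/3, 29/3)
E = (-11, 9)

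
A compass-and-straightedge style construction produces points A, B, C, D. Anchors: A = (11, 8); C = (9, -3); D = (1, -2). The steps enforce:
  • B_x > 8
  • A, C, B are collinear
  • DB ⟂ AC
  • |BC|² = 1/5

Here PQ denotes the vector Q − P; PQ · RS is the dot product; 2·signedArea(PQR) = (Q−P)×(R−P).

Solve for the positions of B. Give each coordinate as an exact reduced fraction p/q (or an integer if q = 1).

B = (223/25, -86/25)

1. B_x = 223/25  [A, C, B are collinear ∩ DB ⟂ AC]
2. B_y = -86/25  [A, C, B are collinear ∩ DB ⟂ AC]
   → B = (223/25, -86/25)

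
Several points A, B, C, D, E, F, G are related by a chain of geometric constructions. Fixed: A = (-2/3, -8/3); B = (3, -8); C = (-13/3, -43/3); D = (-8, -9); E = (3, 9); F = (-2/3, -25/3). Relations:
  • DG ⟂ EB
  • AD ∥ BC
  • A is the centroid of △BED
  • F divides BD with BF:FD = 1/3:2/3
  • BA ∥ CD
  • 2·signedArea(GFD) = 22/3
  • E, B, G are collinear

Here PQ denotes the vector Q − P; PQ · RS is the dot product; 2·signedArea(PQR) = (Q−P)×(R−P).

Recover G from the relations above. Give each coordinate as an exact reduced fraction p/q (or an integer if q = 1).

1. G_x = 3  [E, B, G are collinear ∩ DG ⟂ EB]
2. G_y = -9  [E, B, G are collinear ∩ DG ⟂ EB]
   → G = (3, -9)

G = (3, -9)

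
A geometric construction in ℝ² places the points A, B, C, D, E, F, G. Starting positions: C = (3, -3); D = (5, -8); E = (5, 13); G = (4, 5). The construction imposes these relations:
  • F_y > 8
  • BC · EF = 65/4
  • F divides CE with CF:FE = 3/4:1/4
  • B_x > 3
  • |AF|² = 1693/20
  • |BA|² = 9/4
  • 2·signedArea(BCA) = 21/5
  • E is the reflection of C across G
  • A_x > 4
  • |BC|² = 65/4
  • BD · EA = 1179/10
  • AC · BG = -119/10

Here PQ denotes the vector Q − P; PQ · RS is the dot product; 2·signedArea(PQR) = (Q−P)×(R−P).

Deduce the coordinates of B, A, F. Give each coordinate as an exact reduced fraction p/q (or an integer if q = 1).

A = (22/5, -1/5)
B = (7/2, 1)
F = (9/2, 9)

1. F_x = 9/2  [F divides CE with CF:FE = 3/4:1/4]
2. F_y = 9  [F divides CE with CF:FE = 3/4:1/4]
   → F = (9/2, 9)
3. B_x = 7/2  [line 1/2·x + 4·y + -23/4 = 0 ∩ |BC|² = 65/4]
4. B_y = 1  [line 1/2·x + 4·y + -23/4 = 0 ∩ |BC|² = 65/4]
   → B = (7/2, 1)
5. A_x = 22/5  [2·signedArea(BCA) = 21/5 ∩ AC · BG = -119/10]
6. A_y = -1/5  [2·signedArea(BCA) = 21/5 ∩ AC · BG = -119/10]
   → A = (22/5, -1/5)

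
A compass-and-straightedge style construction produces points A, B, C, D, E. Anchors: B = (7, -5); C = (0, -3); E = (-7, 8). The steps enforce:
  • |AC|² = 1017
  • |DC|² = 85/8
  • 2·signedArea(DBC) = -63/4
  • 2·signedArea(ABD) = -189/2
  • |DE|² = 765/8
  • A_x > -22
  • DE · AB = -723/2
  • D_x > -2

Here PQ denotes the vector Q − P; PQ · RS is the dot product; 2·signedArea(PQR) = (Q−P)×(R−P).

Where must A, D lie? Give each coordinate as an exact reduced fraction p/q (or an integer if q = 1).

A = (-21, 21)
D = (-7/4, -1/4)

1. D_x = -7/4  [line -2·x + -7·y + -21/4 = 0 ∩ |DE|² = 765/8]
2. D_y = -1/4  [line -2·x + -7·y + -21/4 = 0 ∩ |DE|² = 765/8]
   → D = (-7/4, -1/4)
3. A_x = -21  [2·signedArea(ABD) = -189/2 ∩ DE · AB = -723/2]
4. A_y = 21  [2·signedArea(ABD) = -189/2 ∩ DE · AB = -723/2]
   → A = (-21, 21)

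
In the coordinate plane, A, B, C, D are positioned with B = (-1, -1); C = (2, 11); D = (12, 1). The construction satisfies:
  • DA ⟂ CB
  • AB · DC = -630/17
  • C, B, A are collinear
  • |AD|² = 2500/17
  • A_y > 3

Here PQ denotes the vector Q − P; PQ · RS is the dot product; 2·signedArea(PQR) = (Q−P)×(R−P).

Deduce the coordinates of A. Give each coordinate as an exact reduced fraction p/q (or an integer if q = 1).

1. A_x = 4/17  [C, B, A are collinear ∩ DA ⟂ CB]
2. A_y = 67/17  [C, B, A are collinear ∩ DA ⟂ CB]
   → A = (4/17, 67/17)

A = (4/17, 67/17)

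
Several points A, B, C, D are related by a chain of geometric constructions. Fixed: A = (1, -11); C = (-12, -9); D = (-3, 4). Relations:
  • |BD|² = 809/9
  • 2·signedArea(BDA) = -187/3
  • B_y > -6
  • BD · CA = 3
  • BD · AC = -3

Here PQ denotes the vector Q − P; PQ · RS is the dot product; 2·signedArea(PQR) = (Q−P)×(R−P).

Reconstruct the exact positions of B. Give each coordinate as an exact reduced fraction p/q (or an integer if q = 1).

B = (-14/3, -16/3)

1. B_x = -14/3  [BD · AC = -3 ∩ 2·signedArea(BDA) = -187/3]
2. B_y = -16/3  [BD · AC = -3 ∩ 2·signedArea(BDA) = -187/3]
   → B = (-14/3, -16/3)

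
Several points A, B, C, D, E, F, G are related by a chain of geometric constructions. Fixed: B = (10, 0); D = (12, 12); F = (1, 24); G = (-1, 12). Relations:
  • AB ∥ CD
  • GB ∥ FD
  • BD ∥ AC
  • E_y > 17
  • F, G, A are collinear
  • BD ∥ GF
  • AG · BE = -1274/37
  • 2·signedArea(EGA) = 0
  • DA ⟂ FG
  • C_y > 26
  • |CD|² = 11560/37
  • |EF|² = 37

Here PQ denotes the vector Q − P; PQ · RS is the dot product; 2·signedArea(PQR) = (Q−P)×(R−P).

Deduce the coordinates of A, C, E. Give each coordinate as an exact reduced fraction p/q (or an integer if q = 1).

A = (-24/37, 522/37)
C = (50/37, 966/37)
E = (0, 18)

1. A_x = -24/37  [F, G, A are collinear ∩ DA ⟂ FG]
2. A_y = 522/37  [F, G, A are collinear ∩ DA ⟂ FG]
   → A = (-24/37, 522/37)
3. C_x = 50/37  [AB ∥ CD ∩ BD ∥ AC]
4. C_y = 966/37  [AB ∥ CD ∩ BD ∥ AC]
   → C = (50/37, 966/37)
5. E_x = 0  [2·signedArea(EGA) = 0 ∩ AG · BE = -1274/37]
6. E_y = 18  [2·signedArea(EGA) = 0 ∩ AG · BE = -1274/37]
   → E = (0, 18)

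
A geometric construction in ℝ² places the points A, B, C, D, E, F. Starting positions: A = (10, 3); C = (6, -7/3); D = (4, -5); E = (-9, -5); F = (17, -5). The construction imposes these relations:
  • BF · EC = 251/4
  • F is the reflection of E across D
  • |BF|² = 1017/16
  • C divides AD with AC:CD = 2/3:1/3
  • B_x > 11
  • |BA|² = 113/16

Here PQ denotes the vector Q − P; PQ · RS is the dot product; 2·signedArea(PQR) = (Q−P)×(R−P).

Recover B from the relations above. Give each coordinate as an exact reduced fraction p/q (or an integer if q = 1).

1. B_x = 47/4  [line -15·x + -8/3·y + 2147/12 = 0 ∩ |BA|² = 113/16]
2. B_y = 1  [line -15·x + -8/3·y + 2147/12 = 0 ∩ |BA|² = 113/16]
   → B = (47/4, 1)

B = (47/4, 1)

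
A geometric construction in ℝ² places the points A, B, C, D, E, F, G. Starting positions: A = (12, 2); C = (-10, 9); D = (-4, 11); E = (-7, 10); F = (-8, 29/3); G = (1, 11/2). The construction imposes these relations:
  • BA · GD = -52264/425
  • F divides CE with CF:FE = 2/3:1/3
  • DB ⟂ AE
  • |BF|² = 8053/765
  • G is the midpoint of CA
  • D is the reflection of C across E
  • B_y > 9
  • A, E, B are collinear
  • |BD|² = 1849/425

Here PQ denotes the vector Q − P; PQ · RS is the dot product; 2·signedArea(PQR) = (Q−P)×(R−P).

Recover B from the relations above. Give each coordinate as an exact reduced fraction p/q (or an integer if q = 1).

1. B_x = -2044/425  [A, E, B are collinear ∩ DB ⟂ AE]
2. B_y = 3858/425  [A, E, B are collinear ∩ DB ⟂ AE]
   → B = (-2044/425, 3858/425)

B = (-2044/425, 3858/425)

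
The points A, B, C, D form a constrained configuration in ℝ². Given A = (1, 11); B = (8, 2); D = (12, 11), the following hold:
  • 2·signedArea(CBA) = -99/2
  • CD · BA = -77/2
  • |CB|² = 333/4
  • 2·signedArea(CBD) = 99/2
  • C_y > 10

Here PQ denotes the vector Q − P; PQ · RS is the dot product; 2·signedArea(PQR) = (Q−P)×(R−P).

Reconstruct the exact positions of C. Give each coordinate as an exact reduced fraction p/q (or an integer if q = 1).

1. C_x = 13/2  [2·signedArea(CBD) = 99/2 ∩ CD · BA = -77/2]
2. C_y = 11  [2·signedArea(CBD) = 99/2 ∩ CD · BA = -77/2]
   → C = (13/2, 11)

C = (13/2, 11)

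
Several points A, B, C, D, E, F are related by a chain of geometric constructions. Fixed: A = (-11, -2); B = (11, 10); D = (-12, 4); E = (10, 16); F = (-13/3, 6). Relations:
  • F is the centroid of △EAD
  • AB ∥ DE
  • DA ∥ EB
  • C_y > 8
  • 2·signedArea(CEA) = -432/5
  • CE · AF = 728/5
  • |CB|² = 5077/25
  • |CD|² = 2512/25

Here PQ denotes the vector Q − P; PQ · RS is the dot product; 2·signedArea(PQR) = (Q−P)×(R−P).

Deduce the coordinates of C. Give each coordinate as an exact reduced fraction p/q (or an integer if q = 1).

1. C_x = -16/5  [2·signedArea(CEA) = -432/5 ∩ CE · AF = 728/5]
2. C_y = 44/5  [2·signedArea(CEA) = -432/5 ∩ CE · AF = 728/5]
   → C = (-16/5, 44/5)

C = (-16/5, 44/5)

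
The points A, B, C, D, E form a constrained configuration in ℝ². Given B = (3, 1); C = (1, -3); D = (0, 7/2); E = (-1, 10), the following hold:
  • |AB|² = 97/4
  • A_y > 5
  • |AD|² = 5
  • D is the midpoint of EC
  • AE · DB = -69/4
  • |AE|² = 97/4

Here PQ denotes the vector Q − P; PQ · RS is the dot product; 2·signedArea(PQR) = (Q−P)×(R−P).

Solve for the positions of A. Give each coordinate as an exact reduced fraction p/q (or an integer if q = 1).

A = (1, 11/2)

1. A_x = 1  [line -3·x + 5/2·y + -43/4 = 0 ∩ |AD|² = 5]
2. A_y = 11/2  [line -3·x + 5/2·y + -43/4 = 0 ∩ |AD|² = 5]
   → A = (1, 11/2)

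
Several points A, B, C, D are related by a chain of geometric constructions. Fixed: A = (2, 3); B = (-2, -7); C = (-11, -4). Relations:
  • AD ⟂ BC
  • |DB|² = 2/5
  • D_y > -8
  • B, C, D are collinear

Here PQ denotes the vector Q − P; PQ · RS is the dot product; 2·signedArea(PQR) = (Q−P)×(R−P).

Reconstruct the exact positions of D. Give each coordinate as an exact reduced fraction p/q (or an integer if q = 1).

1. D_x = -7/5  [B, C, D are collinear ∩ AD ⟂ BC]
2. D_y = -36/5  [B, C, D are collinear ∩ AD ⟂ BC]
   → D = (-7/5, -36/5)

D = (-7/5, -36/5)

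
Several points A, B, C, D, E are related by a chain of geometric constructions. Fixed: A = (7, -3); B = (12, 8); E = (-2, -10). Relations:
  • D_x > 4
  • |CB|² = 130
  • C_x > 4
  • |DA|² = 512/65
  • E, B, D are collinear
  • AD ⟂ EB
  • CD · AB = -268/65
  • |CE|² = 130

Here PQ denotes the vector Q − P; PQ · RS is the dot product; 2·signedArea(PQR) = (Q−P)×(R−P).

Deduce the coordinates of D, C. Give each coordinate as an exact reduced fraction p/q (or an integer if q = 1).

C = (5, -1)
D = (311/65, -83/65)

1. D_x = 311/65  [E, B, D are collinear ∩ AD ⟂ EB]
2. D_y = -83/65  [E, B, D are collinear ∩ AD ⟂ EB]
   → D = (311/65, -83/65)
3. C_x = 5  [line -5·x + -11·y + 14 = 0 ∩ |CE|² = 130]
4. C_y = -1  [line -5·x + -11·y + 14 = 0 ∩ |CE|² = 130]
   → C = (5, -1)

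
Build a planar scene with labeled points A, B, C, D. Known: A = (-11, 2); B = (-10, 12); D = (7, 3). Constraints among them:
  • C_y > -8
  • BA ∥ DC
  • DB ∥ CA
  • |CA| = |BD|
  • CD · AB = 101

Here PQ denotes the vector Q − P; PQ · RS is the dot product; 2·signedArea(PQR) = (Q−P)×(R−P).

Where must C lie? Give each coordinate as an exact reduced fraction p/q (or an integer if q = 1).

1. C_x = 6  [DB ∥ CA ∩ BA ∥ DC]
2. C_y = -7  [DB ∥ CA ∩ BA ∥ DC]
   → C = (6, -7)

C = (6, -7)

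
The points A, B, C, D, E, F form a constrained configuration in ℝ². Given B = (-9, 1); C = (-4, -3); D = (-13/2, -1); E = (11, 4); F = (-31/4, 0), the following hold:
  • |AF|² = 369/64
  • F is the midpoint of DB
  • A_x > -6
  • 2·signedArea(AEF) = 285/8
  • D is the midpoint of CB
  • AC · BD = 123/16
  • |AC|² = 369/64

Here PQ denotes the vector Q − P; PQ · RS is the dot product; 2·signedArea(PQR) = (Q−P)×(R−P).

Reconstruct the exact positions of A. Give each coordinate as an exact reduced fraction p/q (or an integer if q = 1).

1. A_x = -47/8  [AC · BD = 123/16 ∩ 2·signedArea(AEF) = 285/8]
2. A_y = -3/2  [AC · BD = 123/16 ∩ 2·signedArea(AEF) = 285/8]
   → A = (-47/8, -3/2)

A = (-47/8, -3/2)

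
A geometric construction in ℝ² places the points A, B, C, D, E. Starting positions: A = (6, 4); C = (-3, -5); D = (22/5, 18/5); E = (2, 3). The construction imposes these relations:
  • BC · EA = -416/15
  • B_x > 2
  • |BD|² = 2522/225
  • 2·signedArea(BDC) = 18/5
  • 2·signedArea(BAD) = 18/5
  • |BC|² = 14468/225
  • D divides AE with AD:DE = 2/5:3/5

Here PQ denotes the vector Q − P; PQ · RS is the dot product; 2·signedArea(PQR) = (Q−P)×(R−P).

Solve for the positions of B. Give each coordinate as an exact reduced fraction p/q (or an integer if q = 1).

1. B_x = 37/15  [2·signedArea(BAD) = 18/5 ∩ 2·signedArea(BDC) = 18/5]
2. B_y = 13/15  [2·signedArea(BAD) = 18/5 ∩ 2·signedArea(BDC) = 18/5]
   → B = (37/15, 13/15)

B = (37/15, 13/15)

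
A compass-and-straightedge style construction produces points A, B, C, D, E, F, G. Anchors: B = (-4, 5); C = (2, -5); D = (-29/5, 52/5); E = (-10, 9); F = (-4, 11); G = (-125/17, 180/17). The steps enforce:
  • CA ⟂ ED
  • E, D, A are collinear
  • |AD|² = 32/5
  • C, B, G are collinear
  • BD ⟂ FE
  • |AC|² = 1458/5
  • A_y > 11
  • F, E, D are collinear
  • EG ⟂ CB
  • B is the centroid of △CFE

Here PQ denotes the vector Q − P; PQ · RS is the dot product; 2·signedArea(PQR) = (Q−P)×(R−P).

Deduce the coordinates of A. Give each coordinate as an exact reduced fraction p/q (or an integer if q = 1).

A = (-17/5, 56/5)

1. A_x = -17/5  [E, D, A are collinear ∩ CA ⟂ ED]
2. A_y = 56/5  [E, D, A are collinear ∩ CA ⟂ ED]
   → A = (-17/5, 56/5)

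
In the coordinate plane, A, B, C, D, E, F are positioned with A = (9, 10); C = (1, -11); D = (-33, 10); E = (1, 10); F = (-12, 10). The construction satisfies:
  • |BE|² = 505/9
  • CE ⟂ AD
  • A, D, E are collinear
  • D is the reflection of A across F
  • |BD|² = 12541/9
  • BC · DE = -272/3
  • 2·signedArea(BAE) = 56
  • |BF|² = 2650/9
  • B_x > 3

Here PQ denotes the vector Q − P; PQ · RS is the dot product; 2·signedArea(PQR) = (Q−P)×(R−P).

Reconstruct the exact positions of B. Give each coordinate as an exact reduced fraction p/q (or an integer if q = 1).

B = (11/3, 3)

1. B_x = 11/3  [2·signedArea(BAE) = 56 ∩ BC · DE = -272/3]
2. B_y = 3  [2·signedArea(BAE) = 56 ∩ BC · DE = -272/3]
   → B = (11/3, 3)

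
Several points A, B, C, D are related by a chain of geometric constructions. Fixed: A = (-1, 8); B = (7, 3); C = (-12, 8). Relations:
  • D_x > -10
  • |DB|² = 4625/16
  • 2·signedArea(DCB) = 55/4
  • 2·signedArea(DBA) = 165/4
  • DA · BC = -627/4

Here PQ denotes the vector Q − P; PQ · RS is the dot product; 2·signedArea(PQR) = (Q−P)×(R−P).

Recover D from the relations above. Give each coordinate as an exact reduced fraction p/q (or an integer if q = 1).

1. D_x = -37/4  [2·signedArea(DBA) = 165/4 ∩ 2·signedArea(DCB) = 55/4]
2. D_y = 8  [2·signedArea(DBA) = 165/4 ∩ 2·signedArea(DCB) = 55/4]
   → D = (-37/4, 8)

D = (-37/4, 8)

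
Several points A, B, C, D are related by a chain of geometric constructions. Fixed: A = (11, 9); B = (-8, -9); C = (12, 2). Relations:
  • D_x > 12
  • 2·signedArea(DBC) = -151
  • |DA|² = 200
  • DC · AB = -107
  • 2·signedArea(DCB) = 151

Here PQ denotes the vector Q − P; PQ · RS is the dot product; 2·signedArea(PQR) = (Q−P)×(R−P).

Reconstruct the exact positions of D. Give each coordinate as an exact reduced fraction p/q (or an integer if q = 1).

1. D_x = 13  [2·signedArea(DBC) = -151 ∩ DC · AB = -107]
2. D_y = -5  [2·signedArea(DBC) = -151 ∩ DC · AB = -107]
   → D = (13, -5)

D = (13, -5)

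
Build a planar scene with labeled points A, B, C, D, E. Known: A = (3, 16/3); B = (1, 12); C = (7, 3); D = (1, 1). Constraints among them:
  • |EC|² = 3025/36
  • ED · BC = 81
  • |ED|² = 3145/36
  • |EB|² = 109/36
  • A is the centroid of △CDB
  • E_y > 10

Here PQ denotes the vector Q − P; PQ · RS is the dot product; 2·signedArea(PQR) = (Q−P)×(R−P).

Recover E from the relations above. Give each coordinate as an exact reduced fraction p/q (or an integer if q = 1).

1. E_x = 3/2  [line -6·x + 9·y + -84 = 0 ∩ |ED|² = 3145/36]
2. E_y = 31/3  [line -6·x + 9·y + -84 = 0 ∩ |ED|² = 3145/36]
   → E = (3/2, 31/3)

E = (3/2, 31/3)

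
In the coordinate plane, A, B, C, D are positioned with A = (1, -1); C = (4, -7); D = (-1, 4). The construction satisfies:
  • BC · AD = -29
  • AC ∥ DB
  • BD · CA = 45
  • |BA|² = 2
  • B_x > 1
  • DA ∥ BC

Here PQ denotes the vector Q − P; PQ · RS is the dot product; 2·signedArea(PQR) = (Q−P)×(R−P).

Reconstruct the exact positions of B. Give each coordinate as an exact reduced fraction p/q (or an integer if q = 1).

B = (2, -2)

1. B_x = 2  [DA ∥ BC ∩ AC ∥ DB]
2. B_y = -2  [DA ∥ BC ∩ AC ∥ DB]
   → B = (2, -2)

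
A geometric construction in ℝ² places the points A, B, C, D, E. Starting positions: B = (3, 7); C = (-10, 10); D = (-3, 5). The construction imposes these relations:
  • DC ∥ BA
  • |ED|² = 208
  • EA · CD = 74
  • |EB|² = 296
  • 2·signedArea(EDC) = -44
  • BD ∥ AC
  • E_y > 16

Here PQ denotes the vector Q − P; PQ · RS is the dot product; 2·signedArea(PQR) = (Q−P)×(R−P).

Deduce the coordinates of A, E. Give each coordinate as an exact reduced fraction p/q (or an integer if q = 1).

1. A_x = -4  [BD ∥ AC ∩ DC ∥ BA]
2. A_y = 12  [BD ∥ AC ∩ DC ∥ BA]
   → A = (-4, 12)
3. E_x = -11  [EA · CD = 74 ∩ 2·signedArea(EDC) = -44]
4. E_y = 17  [EA · CD = 74 ∩ 2·signedArea(EDC) = -44]
   → E = (-11, 17)

A = (-4, 12)
E = (-11, 17)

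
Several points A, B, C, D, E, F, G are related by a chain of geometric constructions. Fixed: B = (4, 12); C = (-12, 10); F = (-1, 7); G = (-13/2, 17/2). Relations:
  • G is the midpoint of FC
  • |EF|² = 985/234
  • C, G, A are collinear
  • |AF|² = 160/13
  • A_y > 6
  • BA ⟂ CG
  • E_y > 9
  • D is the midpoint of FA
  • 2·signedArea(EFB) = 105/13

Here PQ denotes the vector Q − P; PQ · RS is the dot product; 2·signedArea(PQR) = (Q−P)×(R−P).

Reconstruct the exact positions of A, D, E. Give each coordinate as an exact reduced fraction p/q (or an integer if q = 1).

A = (31/13, 79/13)
D = (9/13, 85/13)
E = (-47/78, 703/78)

1. A_x = 31/13  [C, G, A are collinear ∩ BA ⟂ CG]
2. A_y = 79/13  [C, G, A are collinear ∩ BA ⟂ CG]
   → A = (31/13, 79/13)
3. D_x = 9/13  [D is the midpoint of FA]
4. D_y = 85/13  [D is the midpoint of FA]
   → D = (9/13, 85/13)
5. E_x = -47/78  [line -5·x + 5·y + -625/13 = 0 ∩ |EF|² = 985/234]
6. E_y = 703/78  [line -5·x + 5·y + -625/13 = 0 ∩ |EF|² = 985/234]
   → E = (-47/78, 703/78)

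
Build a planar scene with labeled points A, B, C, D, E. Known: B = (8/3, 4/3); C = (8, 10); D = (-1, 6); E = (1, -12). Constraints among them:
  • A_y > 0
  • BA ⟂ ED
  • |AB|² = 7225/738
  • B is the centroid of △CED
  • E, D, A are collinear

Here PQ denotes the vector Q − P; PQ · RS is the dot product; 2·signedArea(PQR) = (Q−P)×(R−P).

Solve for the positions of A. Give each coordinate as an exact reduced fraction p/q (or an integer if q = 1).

A = (-109/246, 81/82)

1. A_x = -109/246  [E, D, A are collinear ∩ BA ⟂ ED]
2. A_y = 81/82  [E, D, A are collinear ∩ BA ⟂ ED]
   → A = (-109/246, 81/82)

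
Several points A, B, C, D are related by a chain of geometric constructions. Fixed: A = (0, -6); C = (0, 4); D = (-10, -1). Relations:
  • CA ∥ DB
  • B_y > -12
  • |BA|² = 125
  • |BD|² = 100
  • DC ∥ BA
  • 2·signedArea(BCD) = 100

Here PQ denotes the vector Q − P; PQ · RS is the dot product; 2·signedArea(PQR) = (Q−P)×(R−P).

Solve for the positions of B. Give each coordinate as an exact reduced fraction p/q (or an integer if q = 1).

1. B_x = -10  [DC ∥ BA ∩ CA ∥ DB]
2. B_y = -11  [DC ∥ BA ∩ CA ∥ DB]
   → B = (-10, -11)

B = (-10, -11)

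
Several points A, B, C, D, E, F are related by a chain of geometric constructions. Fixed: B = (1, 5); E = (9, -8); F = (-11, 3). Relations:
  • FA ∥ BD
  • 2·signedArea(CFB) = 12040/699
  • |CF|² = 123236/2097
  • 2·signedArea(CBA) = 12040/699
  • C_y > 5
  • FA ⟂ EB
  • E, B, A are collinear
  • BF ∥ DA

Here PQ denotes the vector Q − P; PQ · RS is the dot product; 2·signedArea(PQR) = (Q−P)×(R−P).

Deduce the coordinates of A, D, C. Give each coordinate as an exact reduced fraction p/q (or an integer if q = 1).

A = (-327/233, 2075/233)
C = (-2657/699, 1313/233)
D = (2469/233, 2541/233)

1. A_x = -327/233  [E, B, A are collinear ∩ FA ⟂ EB]
2. A_y = 2075/233  [E, B, A are collinear ∩ FA ⟂ EB]
   → A = (-327/233, 2075/233)
3. D_x = 2469/233  [BF ∥ DA ∩ FA ∥ BD]
4. D_y = 2541/233  [BF ∥ DA ∩ FA ∥ BD]
   → D = (2469/233, 2541/233)
5. C_x = -2657/699  [2·signedArea(CBA) = 12040/699 ∩ 2·signedArea(CFB) = 12040/699]
6. C_y = 1313/233  [2·signedArea(CBA) = 12040/699 ∩ 2·signedArea(CFB) = 12040/699]
   → C = (-2657/699, 1313/233)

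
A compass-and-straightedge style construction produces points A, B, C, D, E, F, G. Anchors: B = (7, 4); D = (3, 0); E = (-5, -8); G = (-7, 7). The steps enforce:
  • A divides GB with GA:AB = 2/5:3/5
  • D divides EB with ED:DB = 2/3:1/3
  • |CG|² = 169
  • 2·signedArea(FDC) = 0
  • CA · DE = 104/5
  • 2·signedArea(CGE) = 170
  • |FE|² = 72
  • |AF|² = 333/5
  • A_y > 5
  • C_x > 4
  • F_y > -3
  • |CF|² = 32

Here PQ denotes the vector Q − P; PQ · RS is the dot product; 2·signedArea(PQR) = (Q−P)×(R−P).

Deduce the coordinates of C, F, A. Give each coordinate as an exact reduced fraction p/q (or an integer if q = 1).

A = (-7/5, 29/5)
C = (5, 2)
F = (1, -2)

1. C_x = 5  [line 15·x + 2·y + -79 = 0 ∩ |CG|² = 169]
2. C_y = 2  [line 15·x + 2·y + -79 = 0 ∩ |CG|² = 169]
   → C = (5, 2)
3. F_x = 1  [line -2·x + 2·y + 6 = 0 ∩ |FE|² = 72]
4. F_y = -2  [line -2·x + 2·y + 6 = 0 ∩ |FE|² = 72]
   → F = (1, -2)
5. A_x = -7/5  [A divides GB with GA:AB = 2/5:3/5]
6. A_y = 29/5  [A divides GB with GA:AB = 2/5:3/5]
   → A = (-7/5, 29/5)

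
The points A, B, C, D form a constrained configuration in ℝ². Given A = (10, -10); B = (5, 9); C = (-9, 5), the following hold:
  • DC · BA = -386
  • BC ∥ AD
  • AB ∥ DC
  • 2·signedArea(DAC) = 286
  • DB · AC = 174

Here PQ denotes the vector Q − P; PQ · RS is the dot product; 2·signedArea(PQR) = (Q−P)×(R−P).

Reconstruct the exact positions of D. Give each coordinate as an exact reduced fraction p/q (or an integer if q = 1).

D = (-4, -14)

1. D_x = -4  [AB ∥ DC ∩ BC ∥ AD]
2. D_y = -14  [AB ∥ DC ∩ BC ∥ AD]
   → D = (-4, -14)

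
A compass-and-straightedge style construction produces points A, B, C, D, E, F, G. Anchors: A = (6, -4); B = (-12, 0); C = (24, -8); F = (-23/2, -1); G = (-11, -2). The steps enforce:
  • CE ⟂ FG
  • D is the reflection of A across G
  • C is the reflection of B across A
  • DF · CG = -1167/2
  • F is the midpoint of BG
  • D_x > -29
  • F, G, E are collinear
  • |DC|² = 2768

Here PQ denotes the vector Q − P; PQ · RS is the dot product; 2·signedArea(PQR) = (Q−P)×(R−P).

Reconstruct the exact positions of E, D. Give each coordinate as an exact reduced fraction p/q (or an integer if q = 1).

1. E_x = -8/5  [F, G, E are collinear ∩ CE ⟂ FG]
2. E_y = -104/5  [F, G, E are collinear ∩ CE ⟂ FG]
   → E = (-8/5, -104/5)
3. D_x = -28  [D is the reflection of A across G]
4. D_y = 0  [D is the reflection of A across G]
   → D = (-28, 0)

D = (-28, 0)
E = (-8/5, -104/5)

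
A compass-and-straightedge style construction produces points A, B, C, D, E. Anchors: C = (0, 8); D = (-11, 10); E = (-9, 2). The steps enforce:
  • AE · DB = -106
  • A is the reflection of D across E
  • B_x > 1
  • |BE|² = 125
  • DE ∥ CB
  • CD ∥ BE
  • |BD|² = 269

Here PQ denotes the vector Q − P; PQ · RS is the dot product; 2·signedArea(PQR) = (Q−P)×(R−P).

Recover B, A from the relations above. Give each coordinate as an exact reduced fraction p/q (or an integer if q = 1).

A = (-7, -6)
B = (2, 0)

1. B_x = 2  [CD ∥ BE ∩ DE ∥ CB]
2. B_y = 0  [CD ∥ BE ∩ DE ∥ CB]
   → B = (2, 0)
3. A_x = -7  [A is the reflection of D across E]
4. A_y = -6  [A is the reflection of D across E]
   → A = (-7, -6)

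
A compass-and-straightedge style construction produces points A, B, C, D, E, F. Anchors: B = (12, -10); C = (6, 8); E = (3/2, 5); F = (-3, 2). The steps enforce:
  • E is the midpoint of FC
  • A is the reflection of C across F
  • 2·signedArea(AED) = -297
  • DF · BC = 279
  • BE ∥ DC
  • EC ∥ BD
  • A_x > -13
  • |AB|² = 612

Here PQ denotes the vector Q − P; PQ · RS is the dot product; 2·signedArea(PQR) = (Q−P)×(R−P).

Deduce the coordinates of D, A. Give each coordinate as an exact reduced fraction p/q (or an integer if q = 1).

1. D_x = 33/2  [BE ∥ DC ∩ EC ∥ BD]
2. D_y = -7  [BE ∥ DC ∩ EC ∥ BD]
   → D = (33/2, -7)
3. A_x = -12  [A is the reflection of C across F]
4. A_y = -4  [A is the reflection of C across F]
   → A = (-12, -4)

A = (-12, -4)
D = (33/2, -7)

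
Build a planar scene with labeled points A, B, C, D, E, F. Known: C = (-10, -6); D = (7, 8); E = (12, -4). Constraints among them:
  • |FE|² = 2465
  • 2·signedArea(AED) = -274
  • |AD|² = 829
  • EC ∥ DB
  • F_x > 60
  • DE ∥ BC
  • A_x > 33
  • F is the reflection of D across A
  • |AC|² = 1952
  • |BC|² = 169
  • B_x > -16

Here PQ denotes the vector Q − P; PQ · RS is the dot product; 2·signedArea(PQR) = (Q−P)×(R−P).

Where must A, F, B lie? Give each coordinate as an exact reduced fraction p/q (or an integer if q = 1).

A = (34, -2)
B = (-15, 6)
F = (61, -12)

1. A_x = 34  [line -12·x + -5·y + 398 = 0 ∩ |AC|² = 1952]
2. A_y = -2  [line -12·x + -5·y + 398 = 0 ∩ |AC|² = 1952]
   → A = (34, -2)
3. F_x = 61  [F is the reflection of D across A]
4. F_y = -12  [F is the reflection of D across A]
   → F = (61, -12)
5. B_x = -15  [DE ∥ BC ∩ EC ∥ DB]
6. B_y = 6  [DE ∥ BC ∩ EC ∥ DB]
   → B = (-15, 6)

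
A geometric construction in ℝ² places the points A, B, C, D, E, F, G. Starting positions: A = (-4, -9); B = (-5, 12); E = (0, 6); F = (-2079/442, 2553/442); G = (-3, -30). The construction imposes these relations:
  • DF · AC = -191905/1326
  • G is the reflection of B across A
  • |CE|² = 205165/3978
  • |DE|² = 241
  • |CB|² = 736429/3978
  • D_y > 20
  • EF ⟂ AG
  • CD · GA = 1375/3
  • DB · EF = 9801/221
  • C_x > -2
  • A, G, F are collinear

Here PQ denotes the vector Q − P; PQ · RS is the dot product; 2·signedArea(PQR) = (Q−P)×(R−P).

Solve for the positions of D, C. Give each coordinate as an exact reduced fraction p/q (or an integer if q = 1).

C = (-1637/1326, -475/442)
D = (4, 21)

1. D_x = 4  [line 2079/442·x + 99/442·y + -10395/442 = 0 ∩ |DE|² = 241]
2. D_y = 21  [line 2079/442·x + 99/442·y + -10395/442 = 0 ∩ |DE|² = 241]
   → D = (4, 21)
3. C_x = -1637/1326  [DF · AC = -191905/1326 ∩ CD · GA = 1375/3]
4. C_y = -475/442  [DF · AC = -191905/1326 ∩ CD · GA = 1375/3]
   → C = (-1637/1326, -475/442)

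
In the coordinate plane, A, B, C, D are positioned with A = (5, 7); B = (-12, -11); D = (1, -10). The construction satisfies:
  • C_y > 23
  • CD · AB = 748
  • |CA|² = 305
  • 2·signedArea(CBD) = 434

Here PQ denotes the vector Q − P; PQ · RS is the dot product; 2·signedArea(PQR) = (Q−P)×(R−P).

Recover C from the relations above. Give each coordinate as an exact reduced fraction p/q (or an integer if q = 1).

1. C_x = 9  [2·signedArea(CBD) = 434 ∩ CD · AB = 748]
2. C_y = 24  [2·signedArea(CBD) = 434 ∩ CD · AB = 748]
   → C = (9, 24)

C = (9, 24)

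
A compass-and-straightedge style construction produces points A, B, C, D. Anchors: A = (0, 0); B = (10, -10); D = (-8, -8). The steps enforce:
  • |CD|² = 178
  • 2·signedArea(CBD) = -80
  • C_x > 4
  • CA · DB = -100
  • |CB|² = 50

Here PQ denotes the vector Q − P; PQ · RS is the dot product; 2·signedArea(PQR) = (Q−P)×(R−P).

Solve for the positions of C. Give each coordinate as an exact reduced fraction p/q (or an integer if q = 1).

1. C_x = 5  [2·signedArea(CBD) = -80 ∩ CA · DB = -100]
2. C_y = -5  [2·signedArea(CBD) = -80 ∩ CA · DB = -100]
   → C = (5, -5)

C = (5, -5)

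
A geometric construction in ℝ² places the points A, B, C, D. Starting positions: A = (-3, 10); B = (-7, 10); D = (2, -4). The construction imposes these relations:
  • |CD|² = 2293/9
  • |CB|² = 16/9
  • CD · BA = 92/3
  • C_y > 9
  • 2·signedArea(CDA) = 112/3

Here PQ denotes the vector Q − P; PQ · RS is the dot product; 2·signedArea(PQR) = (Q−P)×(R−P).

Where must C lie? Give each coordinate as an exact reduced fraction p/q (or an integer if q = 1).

C = (-17/3, 10)

1. C_x = -17/3  [2·signedArea(CDA) = 112/3 ∩ CD · BA = 92/3]
2. C_y = 10  [2·signedArea(CDA) = 112/3 ∩ CD · BA = 92/3]
   → C = (-17/3, 10)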